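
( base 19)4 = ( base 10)4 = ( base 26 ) 4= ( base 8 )4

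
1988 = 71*28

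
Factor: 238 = 2^1*7^1*17^1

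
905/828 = 905/828 =1.09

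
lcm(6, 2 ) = 6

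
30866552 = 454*67988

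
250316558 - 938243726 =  - 687927168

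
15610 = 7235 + 8375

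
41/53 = 41/53  =  0.77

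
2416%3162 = 2416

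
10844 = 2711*4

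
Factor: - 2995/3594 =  - 2^ ( - 1 )*3^ (-1)*5^1 = -5/6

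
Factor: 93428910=2^1* 3^3*5^1*293^1 * 1181^1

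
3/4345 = 3/4345 = 0.00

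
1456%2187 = 1456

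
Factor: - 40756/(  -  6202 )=2^1* 7^ (-1)*23^1 = 46/7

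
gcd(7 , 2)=1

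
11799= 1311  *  9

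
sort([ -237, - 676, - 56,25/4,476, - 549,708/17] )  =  [ - 676, - 549,-237,  -  56,25/4, 708/17,476 ]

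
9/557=9/557 = 0.02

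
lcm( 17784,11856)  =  35568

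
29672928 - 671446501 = -641773573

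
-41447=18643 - 60090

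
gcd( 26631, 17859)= 3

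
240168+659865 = 900033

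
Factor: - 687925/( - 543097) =5^2*7^1*3931^1*543097^( - 1) 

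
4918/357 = 4918/357 = 13.78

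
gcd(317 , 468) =1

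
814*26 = 21164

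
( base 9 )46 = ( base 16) 2A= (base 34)18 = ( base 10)42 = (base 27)1f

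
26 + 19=45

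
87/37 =2 + 13/37 =2.35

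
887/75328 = 887/75328 =0.01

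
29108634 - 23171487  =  5937147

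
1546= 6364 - 4818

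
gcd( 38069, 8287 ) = 1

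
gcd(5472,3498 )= 6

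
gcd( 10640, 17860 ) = 380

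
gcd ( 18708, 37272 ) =12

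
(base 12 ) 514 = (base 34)lm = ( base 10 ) 736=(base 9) 1007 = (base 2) 1011100000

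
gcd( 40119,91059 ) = 3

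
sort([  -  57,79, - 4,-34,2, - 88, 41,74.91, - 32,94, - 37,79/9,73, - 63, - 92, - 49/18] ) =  [ - 92, -88,  -  63, - 57, - 37, - 34, - 32, - 4 , - 49/18,2, 79/9,41,73,  74.91, 79,  94]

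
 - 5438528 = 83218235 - 88656763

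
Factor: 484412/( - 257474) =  - 2^1*7^ ( - 1)*53^( - 1)*349^1 = -698/371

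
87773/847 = 12539/121 = 103.63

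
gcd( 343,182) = 7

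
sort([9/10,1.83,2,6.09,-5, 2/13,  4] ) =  [ - 5,2/13,9/10, 1.83,2,4 , 6.09]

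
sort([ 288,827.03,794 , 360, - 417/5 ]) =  [ - 417/5, 288,360,794,827.03]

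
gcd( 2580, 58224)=12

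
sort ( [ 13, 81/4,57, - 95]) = [ - 95,13,81/4, 57] 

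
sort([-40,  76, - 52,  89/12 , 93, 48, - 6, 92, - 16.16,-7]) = [ - 52, - 40, -16.16, - 7,- 6,89/12, 48,  76,92,  93 ] 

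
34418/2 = 17209 = 17209.00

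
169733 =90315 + 79418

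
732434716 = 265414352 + 467020364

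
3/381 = 1/127 = 0.01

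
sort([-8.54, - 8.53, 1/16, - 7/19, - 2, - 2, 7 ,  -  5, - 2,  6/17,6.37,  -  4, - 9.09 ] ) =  [ - 9.09, - 8.54, - 8.53, - 5,  -  4,  -  2 , - 2,  -  2,-7/19,1/16,  6/17, 6.37, 7 ] 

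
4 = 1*4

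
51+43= 94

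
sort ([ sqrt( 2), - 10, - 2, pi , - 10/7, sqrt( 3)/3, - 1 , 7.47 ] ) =[ - 10 , - 2, - 10/7, - 1,sqrt(3)/3, sqrt(2),pi, 7.47]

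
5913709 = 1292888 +4620821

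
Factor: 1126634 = 2^1*431^1*1307^1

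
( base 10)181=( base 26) 6P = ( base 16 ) b5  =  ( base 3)20201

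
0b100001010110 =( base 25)3A9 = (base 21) 4hd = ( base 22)490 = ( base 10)2134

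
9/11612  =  9/11612 = 0.00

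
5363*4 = 21452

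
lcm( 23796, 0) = 0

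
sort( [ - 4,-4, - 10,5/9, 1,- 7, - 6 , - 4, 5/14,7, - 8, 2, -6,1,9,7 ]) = [ - 10, - 8, - 7, - 6, - 6, - 4, - 4, - 4, 5/14,5/9,1, 1,2,7,7,9] 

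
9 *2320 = 20880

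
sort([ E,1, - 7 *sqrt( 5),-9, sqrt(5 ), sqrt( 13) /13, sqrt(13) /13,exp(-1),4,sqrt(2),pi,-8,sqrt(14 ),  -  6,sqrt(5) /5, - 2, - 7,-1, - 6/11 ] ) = [ - 7*sqrt ( 5),-9,- 8 ,- 7,-6,-2 , - 1, - 6/11, sqrt( 13)/13, sqrt ( 13) /13,exp (  -  1) , sqrt(5)/5,1, sqrt( 2 ),sqrt (5), E, pi, sqrt( 14),4]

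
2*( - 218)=-436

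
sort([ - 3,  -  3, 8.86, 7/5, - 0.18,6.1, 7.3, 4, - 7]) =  [ - 7,  -  3 ,-3 ,-0.18,  7/5 , 4, 6.1,7.3  ,  8.86 ] 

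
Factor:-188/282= - 2/3 = - 2^1 *3^( -1)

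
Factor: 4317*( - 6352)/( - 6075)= 9140528/2025 = 2^4*3^( -4 )*5^ (-2 )*397^1*1439^1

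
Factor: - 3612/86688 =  - 2^ ( - 3 ) *3^(- 1) = - 1/24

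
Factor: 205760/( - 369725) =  - 2^6*5^( - 1)*23^( - 1) = - 64/115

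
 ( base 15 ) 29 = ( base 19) 21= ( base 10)39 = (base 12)33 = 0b100111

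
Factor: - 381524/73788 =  - 3^( - 1)*23^1*29^1*43^(- 1)  =  - 667/129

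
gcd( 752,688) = 16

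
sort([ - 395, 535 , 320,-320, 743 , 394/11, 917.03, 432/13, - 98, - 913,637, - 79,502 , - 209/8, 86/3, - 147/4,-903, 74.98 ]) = [ - 913,- 903, - 395, - 320, - 98, - 79, - 147/4, -209/8, 86/3, 432/13,394/11,74.98, 320, 502,535, 637, 743 , 917.03 ]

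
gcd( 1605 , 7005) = 15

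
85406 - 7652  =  77754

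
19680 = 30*656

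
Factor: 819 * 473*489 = 189432243 = 3^3*7^1*11^1*13^1*43^1 * 163^1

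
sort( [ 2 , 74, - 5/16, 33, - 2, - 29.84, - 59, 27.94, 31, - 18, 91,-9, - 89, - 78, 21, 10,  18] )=[ - 89,- 78 , - 59, -29.84, - 18, - 9,-2, - 5/16,2, 10,18,21,27.94,31,  33, 74, 91]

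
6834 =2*3417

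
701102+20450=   721552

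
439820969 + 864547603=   1304368572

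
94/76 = 1 + 9/38 = 1.24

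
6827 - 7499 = - 672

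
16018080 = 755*21216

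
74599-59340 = 15259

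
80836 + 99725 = 180561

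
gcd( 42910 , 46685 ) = 5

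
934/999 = 934/999 = 0.93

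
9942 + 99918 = 109860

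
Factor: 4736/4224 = 37/33 =3^( - 1)*11^ ( -1 ) * 37^1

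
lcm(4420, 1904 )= 123760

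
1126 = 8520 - 7394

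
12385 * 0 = 0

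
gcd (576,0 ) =576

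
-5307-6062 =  - 11369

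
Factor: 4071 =3^1*23^1*59^1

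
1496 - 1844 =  - 348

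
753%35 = 18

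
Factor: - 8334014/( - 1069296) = 2^(-3) *3^( - 1)*13^1*22277^( - 1 )*320539^1= 4167007/534648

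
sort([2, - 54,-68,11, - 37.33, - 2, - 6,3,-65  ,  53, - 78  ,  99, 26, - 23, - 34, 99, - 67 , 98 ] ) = [ - 78,-68 , - 67,-65,  -  54, - 37.33, - 34, - 23, - 6, - 2,2,  3,11,26,  53,98 , 99,99]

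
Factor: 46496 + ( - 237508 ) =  - 2^2*17^1*53^2 = -191012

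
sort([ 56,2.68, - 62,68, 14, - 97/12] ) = [ - 62, - 97/12, 2.68, 14,56,  68 ]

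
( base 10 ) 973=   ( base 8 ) 1715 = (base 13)59b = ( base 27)191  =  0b1111001101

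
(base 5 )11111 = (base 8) 1415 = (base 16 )30d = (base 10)781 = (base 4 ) 30031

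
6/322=3/161  =  0.02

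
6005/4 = 1501 + 1/4 = 1501.25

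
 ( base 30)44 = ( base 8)174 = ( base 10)124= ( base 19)6A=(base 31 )40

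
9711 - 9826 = -115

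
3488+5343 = 8831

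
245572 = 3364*73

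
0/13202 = 0 = 0.00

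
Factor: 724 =2^2* 181^1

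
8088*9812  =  79359456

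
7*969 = 6783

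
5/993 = 5/993  =  0.01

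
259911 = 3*86637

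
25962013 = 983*26411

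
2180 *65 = 141700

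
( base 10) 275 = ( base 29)9E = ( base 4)10103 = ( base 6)1135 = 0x113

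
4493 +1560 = 6053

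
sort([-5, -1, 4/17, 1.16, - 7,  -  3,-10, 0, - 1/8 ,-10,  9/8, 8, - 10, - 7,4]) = [-10, - 10,-10, - 7, - 7,  -  5, - 3, - 1,-1/8,  0,4/17, 9/8, 1.16,4 , 8] 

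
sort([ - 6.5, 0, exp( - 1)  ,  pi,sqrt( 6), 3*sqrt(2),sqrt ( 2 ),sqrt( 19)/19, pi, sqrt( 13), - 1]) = [ - 6.5, - 1, 0, sqrt( 19)/19, exp( - 1 ),sqrt( 2), sqrt(6),pi,pi, sqrt(13), 3* sqrt( 2)] 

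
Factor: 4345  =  5^1* 11^1 *79^1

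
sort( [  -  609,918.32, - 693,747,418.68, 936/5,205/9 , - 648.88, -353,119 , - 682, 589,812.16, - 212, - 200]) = [-693, - 682, - 648.88, - 609,  -  353, - 212, - 200  ,  205/9,119,936/5,418.68, 589,747,812.16, 918.32]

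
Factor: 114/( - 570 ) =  - 5^(-1) = - 1/5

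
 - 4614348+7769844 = 3155496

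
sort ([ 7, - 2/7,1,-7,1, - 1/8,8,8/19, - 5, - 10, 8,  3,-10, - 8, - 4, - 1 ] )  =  [- 10 , - 10, - 8 ,  -  7, - 5, - 4,-1, - 2/7, - 1/8,8/19, 1,1,3,7,  8,8 ] 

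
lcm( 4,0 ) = 0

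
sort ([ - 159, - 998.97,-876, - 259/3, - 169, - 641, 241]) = [- 998.97, - 876,-641,-169,-159, - 259/3, 241 ]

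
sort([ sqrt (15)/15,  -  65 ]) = [ - 65, sqrt(15) /15]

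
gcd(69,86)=1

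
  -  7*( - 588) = 4116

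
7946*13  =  103298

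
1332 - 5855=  - 4523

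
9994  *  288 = 2878272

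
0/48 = 0 = 0.00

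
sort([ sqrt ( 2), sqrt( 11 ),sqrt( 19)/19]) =[sqrt( 19 )/19,sqrt( 2 ),sqrt(11)]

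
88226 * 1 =88226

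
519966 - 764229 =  - 244263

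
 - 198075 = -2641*75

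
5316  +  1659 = 6975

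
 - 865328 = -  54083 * 16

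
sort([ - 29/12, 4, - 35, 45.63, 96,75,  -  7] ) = [ - 35, - 7, - 29/12, 4, 45.63,75,96]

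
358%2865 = 358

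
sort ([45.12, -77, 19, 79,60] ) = [ - 77, 19,45.12,60,79]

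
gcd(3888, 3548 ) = 4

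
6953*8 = 55624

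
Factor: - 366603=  -3^1*122201^1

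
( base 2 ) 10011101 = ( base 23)6j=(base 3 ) 12211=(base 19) 85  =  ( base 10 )157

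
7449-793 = 6656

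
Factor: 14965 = 5^1*41^1*73^1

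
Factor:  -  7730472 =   -  2^3*3^1 *29^2 * 383^1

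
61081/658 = 61081/658 = 92.83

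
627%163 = 138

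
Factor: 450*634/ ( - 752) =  - 71325/188 = - 2^(-2)*3^2*5^2*47^( - 1)*317^1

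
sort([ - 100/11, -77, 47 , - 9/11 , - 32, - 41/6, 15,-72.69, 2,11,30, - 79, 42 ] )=[-79,  -  77, - 72.69 ,  -  32,-100/11,-41/6,  -  9/11,2, 11,15,  30, 42,47 ] 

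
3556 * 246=874776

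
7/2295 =7/2295 = 0.00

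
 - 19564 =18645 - 38209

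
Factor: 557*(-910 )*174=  - 88195380 = - 2^2*3^1*5^1*7^1 * 13^1*29^1*557^1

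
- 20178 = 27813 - 47991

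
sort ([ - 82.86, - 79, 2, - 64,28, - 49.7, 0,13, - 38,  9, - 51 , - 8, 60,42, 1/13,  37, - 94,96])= [-94, - 82.86, - 79, - 64, - 51, - 49.7 , - 38,-8,0,1/13,  2,9,13, 28, 37,  42 , 60, 96]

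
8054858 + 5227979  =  13282837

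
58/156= 29/78 =0.37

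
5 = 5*1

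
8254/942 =4127/471 = 8.76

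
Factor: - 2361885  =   - 3^1*5^1 * 101^1*1559^1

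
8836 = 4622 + 4214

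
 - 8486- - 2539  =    -  5947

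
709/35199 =709/35199 = 0.02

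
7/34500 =7/34500 = 0.00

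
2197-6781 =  - 4584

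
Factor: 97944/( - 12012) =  -106/13  =  -  2^1*13^(-1)*53^1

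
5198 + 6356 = 11554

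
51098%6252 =1082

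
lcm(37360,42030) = 336240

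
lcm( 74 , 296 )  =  296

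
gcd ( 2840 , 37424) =8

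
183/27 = 6+7/9 =6.78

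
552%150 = 102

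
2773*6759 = 18742707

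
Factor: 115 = 5^1*23^1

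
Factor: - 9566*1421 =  - 2^1*7^2 * 29^1 * 4783^1 = -13593286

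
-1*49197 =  - 49197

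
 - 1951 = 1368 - 3319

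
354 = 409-55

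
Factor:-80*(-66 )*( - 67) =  - 2^5*3^1 * 5^1*11^1*67^1 = -353760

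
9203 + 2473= 11676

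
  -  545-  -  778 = 233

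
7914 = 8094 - 180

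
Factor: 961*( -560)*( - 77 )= 2^4*5^1*7^2*11^1*31^2 = 41438320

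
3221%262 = 77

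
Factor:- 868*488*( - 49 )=2^5*7^3*31^1 * 61^1= 20755616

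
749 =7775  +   - 7026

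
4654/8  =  2327/4 = 581.75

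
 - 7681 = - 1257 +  - 6424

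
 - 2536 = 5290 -7826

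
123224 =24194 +99030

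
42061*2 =84122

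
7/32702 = 7/32702 = 0.00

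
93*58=5394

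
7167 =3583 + 3584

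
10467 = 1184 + 9283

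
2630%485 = 205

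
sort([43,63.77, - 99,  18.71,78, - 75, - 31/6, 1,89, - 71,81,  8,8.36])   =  [  -  99, - 75, - 71 , - 31/6 , 1, 8,8.36, 18.71,43,63.77, 78,81, 89]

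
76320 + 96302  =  172622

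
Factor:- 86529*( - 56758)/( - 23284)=-2455606491/11642  =  -2^( - 1) * 3^1*13^1*37^1*59^1*5821^( - 1) * 28843^1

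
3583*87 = 311721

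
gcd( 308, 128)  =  4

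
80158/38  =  40079/19 = 2109.42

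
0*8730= 0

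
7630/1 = 7630 = 7630.00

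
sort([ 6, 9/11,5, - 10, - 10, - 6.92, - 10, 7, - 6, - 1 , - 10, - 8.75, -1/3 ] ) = [ -10, - 10, - 10, - 10,-8.75,-6.92, - 6, - 1 , - 1/3,9/11, 5, 6, 7 ]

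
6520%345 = 310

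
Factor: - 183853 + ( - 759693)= - 943546 = - 2^1 * 673^1*701^1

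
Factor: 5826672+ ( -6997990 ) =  - 1171318= -2^1 * 163^1*3593^1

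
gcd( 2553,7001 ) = 1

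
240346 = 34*7069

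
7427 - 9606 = -2179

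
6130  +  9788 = 15918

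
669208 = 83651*8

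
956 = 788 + 168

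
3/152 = 3/152 =0.02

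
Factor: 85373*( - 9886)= - 2^1*59^1*1447^1  *4943^1 = - 843997478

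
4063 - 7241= - 3178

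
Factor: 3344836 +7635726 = 2^1*569^1*9649^1= 10980562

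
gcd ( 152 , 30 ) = 2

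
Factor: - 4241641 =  - 4241641^1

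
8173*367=2999491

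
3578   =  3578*1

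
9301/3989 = 9301/3989 =2.33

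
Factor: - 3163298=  - 2^1*1581649^1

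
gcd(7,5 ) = 1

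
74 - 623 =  - 549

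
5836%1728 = 652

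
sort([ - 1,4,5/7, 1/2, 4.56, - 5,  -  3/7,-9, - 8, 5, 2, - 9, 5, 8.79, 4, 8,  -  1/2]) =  [ - 9 , - 9, - 8, - 5,  -  1, - 1/2, - 3/7,  1/2,5/7,2, 4, 4,4.56,  5, 5, 8, 8.79] 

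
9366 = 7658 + 1708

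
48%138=48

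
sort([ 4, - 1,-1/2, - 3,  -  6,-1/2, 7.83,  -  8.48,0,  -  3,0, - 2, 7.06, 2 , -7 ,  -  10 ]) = [ - 10,-8.48,-7, - 6  , - 3,-3,-2,-1,-1/2, - 1/2, 0,0, 2, 4, 7.06, 7.83]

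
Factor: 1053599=29^1*47^1 * 773^1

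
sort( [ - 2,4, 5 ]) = [  -  2,4, 5]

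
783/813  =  261/271 = 0.96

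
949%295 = 64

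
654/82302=109/13717 = 0.01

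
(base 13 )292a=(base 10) 5951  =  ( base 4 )1130333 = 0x173F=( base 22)c6b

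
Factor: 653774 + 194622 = 2^2*212099^1 = 848396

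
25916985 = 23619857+2297128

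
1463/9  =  1463/9 = 162.56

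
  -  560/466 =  -2 + 186/233 = - 1.20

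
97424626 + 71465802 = 168890428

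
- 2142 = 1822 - 3964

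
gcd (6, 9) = 3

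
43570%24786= 18784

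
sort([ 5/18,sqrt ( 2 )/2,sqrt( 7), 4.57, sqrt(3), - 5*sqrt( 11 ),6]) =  [  -  5*sqrt(11),5/18 , sqrt(2 )/2, sqrt(3), sqrt( 7),4.57,6]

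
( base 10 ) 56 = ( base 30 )1q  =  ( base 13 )44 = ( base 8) 70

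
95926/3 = 31975+1/3 = 31975.33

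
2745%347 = 316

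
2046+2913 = 4959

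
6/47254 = 3/23627 = 0.00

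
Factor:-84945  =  -3^1*5^1*7^1*809^1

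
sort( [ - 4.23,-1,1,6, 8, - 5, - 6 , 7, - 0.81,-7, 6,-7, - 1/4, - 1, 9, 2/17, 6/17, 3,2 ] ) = [ - 7, - 7, - 6, - 5, - 4.23, - 1,  -  1,- 0.81,  -  1/4, 2/17,6/17,1,2, 3 , 6 , 6, 7,  8,9]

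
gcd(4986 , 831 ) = 831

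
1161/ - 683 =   -  2 + 205/683=- 1.70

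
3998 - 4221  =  -223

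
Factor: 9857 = 9857^1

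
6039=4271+1768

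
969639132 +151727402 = 1121366534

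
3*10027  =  30081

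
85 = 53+32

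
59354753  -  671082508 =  - 611727755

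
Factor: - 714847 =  - 7^1*102121^1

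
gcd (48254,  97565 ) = 1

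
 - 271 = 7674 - 7945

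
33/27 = 1 + 2/9 = 1.22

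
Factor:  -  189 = -3^3*7^1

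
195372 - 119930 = 75442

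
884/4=221 = 221.00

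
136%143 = 136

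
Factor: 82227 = 3^1 * 27409^1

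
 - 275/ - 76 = 275/76 = 3.62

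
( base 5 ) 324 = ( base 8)131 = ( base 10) 89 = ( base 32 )2P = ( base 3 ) 10022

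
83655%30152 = 23351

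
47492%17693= 12106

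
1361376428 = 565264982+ 796111446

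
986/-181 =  - 6  +  100/181 = - 5.45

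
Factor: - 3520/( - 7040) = 1/2  =  2^( - 1 ) 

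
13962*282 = 3937284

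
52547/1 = 52547 = 52547.00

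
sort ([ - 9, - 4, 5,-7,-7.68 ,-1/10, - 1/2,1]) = [ - 9,  -  7.68,- 7, - 4, - 1/2,  -  1/10, 1 , 5]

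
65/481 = 5/37  =  0.14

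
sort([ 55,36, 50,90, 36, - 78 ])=[ - 78,36, 36, 50,55, 90 ]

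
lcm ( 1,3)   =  3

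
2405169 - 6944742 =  - 4539573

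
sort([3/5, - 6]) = [ - 6,3/5 ]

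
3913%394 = 367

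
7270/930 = 727/93 = 7.82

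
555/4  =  555/4 = 138.75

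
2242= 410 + 1832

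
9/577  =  9/577=0.02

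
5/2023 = 5/2023 = 0.00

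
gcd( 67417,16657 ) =1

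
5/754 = 5/754 =0.01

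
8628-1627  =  7001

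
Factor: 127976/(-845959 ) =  - 136/899 = -  2^3 * 17^1*29^(-1)*31^( - 1)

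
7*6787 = 47509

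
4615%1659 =1297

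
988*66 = 65208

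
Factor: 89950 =2^1 * 5^2*7^1*257^1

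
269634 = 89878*3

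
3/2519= 3/2519 = 0.00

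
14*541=7574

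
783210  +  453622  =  1236832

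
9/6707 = 9/6707 = 0.00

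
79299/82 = 79299/82   =  967.06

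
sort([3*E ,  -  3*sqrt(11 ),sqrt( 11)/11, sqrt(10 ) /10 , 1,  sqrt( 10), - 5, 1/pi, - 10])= [ - 10, - 3*sqrt( 11 ),-5,sqrt( 11 ) /11,  sqrt(10 )/10, 1/pi, 1, sqrt(10 ),3 * E ]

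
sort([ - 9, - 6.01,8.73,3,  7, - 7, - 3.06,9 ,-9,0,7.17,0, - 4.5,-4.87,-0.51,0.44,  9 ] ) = [-9, - 9, - 7,  -  6.01,-4.87,  -  4.5 ,-3.06,-0.51 , 0,0,0.44,3, 7 , 7.17, 8.73,9, 9]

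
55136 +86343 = 141479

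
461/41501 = 461/41501 = 0.01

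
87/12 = 7+1/4=7.25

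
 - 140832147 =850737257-991569404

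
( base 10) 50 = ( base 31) 1j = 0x32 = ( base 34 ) 1G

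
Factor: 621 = 3^3*23^1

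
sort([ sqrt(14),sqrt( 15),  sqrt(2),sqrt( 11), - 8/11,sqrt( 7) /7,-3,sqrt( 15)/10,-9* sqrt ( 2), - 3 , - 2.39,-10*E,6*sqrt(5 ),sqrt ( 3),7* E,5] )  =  [ - 10*E,-9*sqrt (2 ), - 3, - 3, - 2.39,  -  8/11,sqrt( 7)/7,sqrt ( 15)/10,sqrt( 2 ),sqrt(3),sqrt(11), sqrt( 14),sqrt( 15 ),5 , 6*sqrt(5), 7* E]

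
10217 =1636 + 8581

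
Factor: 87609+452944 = 540553  =  13^1*43^1*967^1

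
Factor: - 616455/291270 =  - 2^( - 1 )*3^1 *73^ ( - 1) * 103^1 = - 309/146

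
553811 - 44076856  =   - 43523045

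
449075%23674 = 22943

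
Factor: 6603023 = 7^1*943289^1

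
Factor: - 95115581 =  - 11^1*97^2*919^1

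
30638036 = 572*53563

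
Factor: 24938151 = 3^1*7^1*43^1*27617^1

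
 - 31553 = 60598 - 92151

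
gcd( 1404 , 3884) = 4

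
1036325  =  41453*25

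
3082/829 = 3  +  595/829 = 3.72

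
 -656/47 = - 656/47 = -13.96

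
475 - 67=408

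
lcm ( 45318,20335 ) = 1586130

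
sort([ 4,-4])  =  [ - 4, 4]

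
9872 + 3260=13132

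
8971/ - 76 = - 119 + 73/76  =  -  118.04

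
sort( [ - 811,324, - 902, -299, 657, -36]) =[ - 902, - 811, -299, -36, 324, 657] 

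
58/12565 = 58/12565= 0.00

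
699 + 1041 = 1740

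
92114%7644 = 386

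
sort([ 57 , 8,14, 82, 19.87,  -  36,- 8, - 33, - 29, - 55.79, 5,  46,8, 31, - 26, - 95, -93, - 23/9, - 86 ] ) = [ - 95, - 93, - 86, - 55.79, - 36,-33, - 29, -26, - 8, - 23/9,5, 8,  8,  14,19.87,31, 46,57,82]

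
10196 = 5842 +4354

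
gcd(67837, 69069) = 77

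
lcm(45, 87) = 1305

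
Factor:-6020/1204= -5 = -5^1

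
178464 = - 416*( - 429)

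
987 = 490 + 497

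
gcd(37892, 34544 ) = 4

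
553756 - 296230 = 257526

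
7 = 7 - 0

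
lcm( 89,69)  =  6141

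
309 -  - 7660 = 7969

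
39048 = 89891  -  50843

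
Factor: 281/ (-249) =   -  3^( - 1 )*83^(  -  1)*281^1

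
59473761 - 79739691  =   - 20265930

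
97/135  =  97/135 = 0.72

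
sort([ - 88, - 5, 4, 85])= [ - 88, - 5,4 , 85 ] 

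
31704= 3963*8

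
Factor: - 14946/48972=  - 2^( - 1)*7^(-1)*11^( - 1 )*47^1 = - 47/154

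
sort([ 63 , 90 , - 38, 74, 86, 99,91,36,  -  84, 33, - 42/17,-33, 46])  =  [ - 84, - 38 ,  -  33, - 42/17, 33,36, 46,63, 74, 86,90,91 , 99]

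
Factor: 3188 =2^2*797^1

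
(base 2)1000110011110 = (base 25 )75a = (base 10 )4510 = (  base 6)32514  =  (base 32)4cu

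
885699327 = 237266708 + 648432619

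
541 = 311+230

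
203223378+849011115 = 1052234493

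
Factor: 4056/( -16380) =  - 26/105=- 2^1 * 3^( - 1 )*5^( - 1)* 7^( - 1)*13^1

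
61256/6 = 30628/3 = 10209.33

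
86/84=43/42  =  1.02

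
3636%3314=322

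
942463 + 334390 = 1276853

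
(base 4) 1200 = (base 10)96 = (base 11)88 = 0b1100000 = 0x60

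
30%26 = 4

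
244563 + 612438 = 857001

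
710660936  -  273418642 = 437242294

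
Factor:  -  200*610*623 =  - 2^4*5^3* 7^1*61^1 * 89^1=- 76006000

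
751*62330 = 46809830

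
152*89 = 13528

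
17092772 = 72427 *236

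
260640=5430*48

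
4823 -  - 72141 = 76964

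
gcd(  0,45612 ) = 45612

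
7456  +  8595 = 16051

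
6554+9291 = 15845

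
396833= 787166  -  390333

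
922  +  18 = 940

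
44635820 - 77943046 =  - 33307226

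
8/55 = 8/55=0.15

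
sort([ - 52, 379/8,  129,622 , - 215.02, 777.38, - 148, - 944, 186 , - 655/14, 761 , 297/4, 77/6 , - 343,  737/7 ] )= [ - 944, - 343 ,-215.02, - 148 ,-52, - 655/14, 77/6, 379/8 , 297/4, 737/7, 129, 186,622,761, 777.38]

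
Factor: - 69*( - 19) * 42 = 2^1*  3^2*7^1*19^1*23^1 = 55062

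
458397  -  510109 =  - 51712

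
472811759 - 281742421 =191069338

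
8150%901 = 41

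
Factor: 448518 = 2^1*3^1*7^1*59^1 * 181^1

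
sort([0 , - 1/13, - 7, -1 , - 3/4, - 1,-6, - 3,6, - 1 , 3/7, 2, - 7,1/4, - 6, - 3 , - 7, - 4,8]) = [  -  7, - 7,-7, - 6, - 6, - 4, -3, - 3,- 1, - 1 ,  -  1, - 3/4, - 1/13,  0,1/4,3/7, 2,  6, 8]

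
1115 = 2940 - 1825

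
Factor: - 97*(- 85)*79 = 5^1*17^1*79^1*97^1= 651355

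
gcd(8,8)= 8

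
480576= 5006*96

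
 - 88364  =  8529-96893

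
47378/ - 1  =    -  47378/1= - 47378.00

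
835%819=16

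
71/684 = 71/684 = 0.10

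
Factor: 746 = 2^1*373^1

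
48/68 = 12/17 = 0.71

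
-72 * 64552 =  - 4647744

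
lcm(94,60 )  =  2820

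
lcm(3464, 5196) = 10392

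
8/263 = 8/263 =0.03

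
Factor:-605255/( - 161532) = 2^ ( - 2) * 3^ ( - 2)*5^1 * 641^( - 1)*17293^1 = 86465/23076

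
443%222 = 221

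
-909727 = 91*( - 9997 )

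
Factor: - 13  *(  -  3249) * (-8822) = -372614814 = - 2^1  *3^2 * 11^1*13^1*19^2*401^1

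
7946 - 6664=1282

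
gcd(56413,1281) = 7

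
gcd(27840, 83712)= 192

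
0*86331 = 0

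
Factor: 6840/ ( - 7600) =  - 9/10 = - 2^( - 1 )*3^2*5^(-1 ) 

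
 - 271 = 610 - 881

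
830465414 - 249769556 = 580695858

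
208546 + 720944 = 929490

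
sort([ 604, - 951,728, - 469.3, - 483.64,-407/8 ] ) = [ - 951, - 483.64,  -  469.3,-407/8,604,  728]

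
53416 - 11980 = 41436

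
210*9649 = 2026290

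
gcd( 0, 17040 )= 17040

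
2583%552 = 375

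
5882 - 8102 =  - 2220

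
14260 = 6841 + 7419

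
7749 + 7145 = 14894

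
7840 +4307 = 12147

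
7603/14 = 543 + 1/14 = 543.07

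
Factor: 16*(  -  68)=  - 2^6 * 17^1=- 1088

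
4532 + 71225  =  75757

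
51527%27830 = 23697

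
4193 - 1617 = 2576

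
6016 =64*94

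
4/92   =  1/23=0.04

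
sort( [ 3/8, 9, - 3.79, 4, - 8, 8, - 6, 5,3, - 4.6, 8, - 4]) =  [-8, - 6, - 4.6, - 4,-3.79,3/8, 3,4, 5, 8, 8, 9 ]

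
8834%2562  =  1148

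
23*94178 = 2166094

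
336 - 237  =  99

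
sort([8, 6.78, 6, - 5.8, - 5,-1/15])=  [  -  5.8,-5,-1/15,6, 6.78,8 ] 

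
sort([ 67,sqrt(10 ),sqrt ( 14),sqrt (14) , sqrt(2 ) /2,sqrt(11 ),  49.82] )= [sqrt( 2)/2 , sqrt(10), sqrt(11), sqrt( 14),sqrt( 14 ) , 49.82,67 ] 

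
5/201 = 5/201 = 0.02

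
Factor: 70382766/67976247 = 2^1*23^( - 1)*307^( - 1)*3209^( - 1 )*11730461^1 = 23460922/22658749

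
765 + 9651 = 10416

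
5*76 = 380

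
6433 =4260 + 2173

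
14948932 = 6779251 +8169681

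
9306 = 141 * 66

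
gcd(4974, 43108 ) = 1658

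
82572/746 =41286/373 =110.69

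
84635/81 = 84635/81 = 1044.88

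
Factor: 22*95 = 2^1*5^1*11^1*19^1 = 2090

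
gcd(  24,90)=6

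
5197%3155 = 2042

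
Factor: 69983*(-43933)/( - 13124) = 3074563139/13124=2^(-2 )*17^( - 1 )*47^1*193^( - 1 )*1489^1*43933^1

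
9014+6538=15552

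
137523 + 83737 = 221260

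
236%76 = 8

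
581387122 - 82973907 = 498413215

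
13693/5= 13693/5  =  2738.60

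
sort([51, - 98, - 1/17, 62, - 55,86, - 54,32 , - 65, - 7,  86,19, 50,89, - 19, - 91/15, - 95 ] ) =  [ - 98, - 95, - 65, - 55, - 54, - 19, - 7,  -  91/15,-1/17,19 , 32,50,51, 62,86 , 86, 89 ] 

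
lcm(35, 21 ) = 105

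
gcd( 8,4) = 4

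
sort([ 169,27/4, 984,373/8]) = [27/4, 373/8,169, 984]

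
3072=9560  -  6488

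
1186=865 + 321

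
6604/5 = 6604/5 = 1320.80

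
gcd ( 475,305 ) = 5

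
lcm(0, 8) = 0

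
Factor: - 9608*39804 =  - 382436832=-  2^5*3^1*31^1*107^1 * 1201^1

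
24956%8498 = 7960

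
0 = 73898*0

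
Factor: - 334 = - 2^1*167^1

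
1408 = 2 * 704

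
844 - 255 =589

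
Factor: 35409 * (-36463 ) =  -1291118367  =  - 3^1*7^1*11^1*29^1*37^1*5209^1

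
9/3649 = 9/3649 = 0.00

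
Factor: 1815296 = 2^8*7^1*1013^1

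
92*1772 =163024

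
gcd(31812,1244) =4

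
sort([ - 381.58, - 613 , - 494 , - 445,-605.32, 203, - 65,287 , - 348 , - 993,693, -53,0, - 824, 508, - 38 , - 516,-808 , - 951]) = [ - 993 , - 951, - 824, - 808, - 613 ,  -  605.32, - 516, - 494, - 445, -381.58, - 348,  -  65, -53, - 38,0,203, 287,508,693 ]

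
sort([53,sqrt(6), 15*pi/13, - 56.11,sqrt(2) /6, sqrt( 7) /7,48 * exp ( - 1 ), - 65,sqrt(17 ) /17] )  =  [ -65, - 56.11, sqrt(2)/6, sqrt(17 ) /17,sqrt( 7 )/7, sqrt( 6), 15 *pi/13,48*exp( - 1) , 53] 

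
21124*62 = 1309688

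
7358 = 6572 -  - 786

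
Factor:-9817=-9817^1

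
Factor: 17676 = 2^2*3^2*491^1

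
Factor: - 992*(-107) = 106144 = 2^5*31^1*107^1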